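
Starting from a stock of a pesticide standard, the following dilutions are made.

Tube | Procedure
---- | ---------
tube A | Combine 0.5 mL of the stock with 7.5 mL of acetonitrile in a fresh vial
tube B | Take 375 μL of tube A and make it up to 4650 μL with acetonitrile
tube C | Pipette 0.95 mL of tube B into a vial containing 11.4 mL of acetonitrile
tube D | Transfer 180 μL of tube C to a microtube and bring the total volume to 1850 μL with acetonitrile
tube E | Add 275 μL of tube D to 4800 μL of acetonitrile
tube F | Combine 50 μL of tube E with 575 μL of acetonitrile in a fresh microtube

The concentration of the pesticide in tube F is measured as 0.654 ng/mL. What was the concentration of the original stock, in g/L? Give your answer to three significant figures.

Step 1: 0.5 mL + 7.5 mL = 8 mL total → factor 8/0.5 = 16
Step 2: 375 μL brought to 4650 μL → factor 4650/375 = 12.4
Step 3: 0.95 mL + 11.4 mL = 12.35 mL total → factor 12.35/0.95 = 13
Step 4: 180 μL brought to 1850 μL → factor 1850/180 = 10.278
Step 5: 275 μL + 4800 μL = 5075 μL total → factor 5075/275 = 18.455
Step 6: 50 μL + 575 μL = 625 μL total → factor 625/50 = 12.5
Overall dilution factor = 16 × 12.4 × 13 × 10.278 × 18.455 × 12.5 = 6.115 × 10^6
Stock = 0.654 ng/mL × 6.115 × 10^6 = 3.999 × 10^6 ng/mL = 4.00 g/L

4.00 g/L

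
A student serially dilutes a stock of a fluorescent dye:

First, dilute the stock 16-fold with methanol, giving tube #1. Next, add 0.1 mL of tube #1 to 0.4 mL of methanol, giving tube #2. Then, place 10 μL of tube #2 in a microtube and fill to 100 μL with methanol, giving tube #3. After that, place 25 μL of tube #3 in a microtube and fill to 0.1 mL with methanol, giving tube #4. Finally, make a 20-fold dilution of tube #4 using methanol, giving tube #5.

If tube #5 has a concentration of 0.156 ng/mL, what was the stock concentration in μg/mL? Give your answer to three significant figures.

Step 1: 16-fold → factor 16
Step 2: 0.1 mL + 0.4 mL = 0.5 mL total → factor 0.5/0.1 = 5
Step 3: 10 μL brought to 100 μL → factor 100/10 = 10
Step 4: 25 μL brought to 0.1 mL → factor 100/25 = 4
Step 5: 20-fold → factor 20
Overall dilution factor = 16 × 5 × 10 × 4 × 20 = 64000
Stock = 0.156 ng/mL × 64000 = 9984 ng/mL = 9.98 μg/mL

9.98 μg/mL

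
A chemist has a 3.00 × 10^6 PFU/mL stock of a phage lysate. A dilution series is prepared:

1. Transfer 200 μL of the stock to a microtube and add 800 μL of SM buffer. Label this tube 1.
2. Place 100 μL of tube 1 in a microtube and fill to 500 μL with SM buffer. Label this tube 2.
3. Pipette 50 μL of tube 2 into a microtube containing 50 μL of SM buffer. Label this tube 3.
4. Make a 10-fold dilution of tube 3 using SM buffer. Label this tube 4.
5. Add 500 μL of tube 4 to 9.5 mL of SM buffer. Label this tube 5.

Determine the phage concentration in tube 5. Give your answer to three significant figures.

Step 1: 200 μL + 800 μL = 1000 μL total → factor 1000/200 = 5
Step 2: 100 μL brought to 500 μL → factor 500/100 = 5
Step 3: 50 μL + 50 μL = 100 μL total → factor 100/50 = 2
Step 4: 10-fold → factor 10
Step 5: 500 μL + 9.5 mL = 10000 μL total → factor 10000/500 = 20
Overall dilution factor = 5 × 5 × 2 × 10 × 20 = 10000
Final = 3.00 × 10^6 PFU/mL / 10000 = 300 PFU/mL

300 PFU/mL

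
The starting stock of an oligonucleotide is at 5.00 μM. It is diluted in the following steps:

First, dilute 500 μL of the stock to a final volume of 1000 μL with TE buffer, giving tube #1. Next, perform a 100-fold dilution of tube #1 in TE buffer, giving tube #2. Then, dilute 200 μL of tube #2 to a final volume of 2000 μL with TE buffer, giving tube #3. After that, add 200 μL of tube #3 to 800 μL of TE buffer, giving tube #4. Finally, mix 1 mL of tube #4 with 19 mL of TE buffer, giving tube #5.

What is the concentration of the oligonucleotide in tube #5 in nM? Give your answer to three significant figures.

0.0250 nM

Step 1: 500 μL brought to 1000 μL → factor 1000/500 = 2
Step 2: 100-fold → factor 100
Step 3: 200 μL brought to 2000 μL → factor 2000/200 = 10
Step 4: 200 μL + 800 μL = 1000 μL total → factor 1000/200 = 5
Step 5: 1 mL + 19 mL = 20 mL total → factor 20/1 = 20
Overall dilution factor = 2 × 100 × 10 × 5 × 20 = 2 × 10^5
Final = 5.00 μM / 2 × 10^5 = 2.500 × 10^-5 μM = 0.0250 nM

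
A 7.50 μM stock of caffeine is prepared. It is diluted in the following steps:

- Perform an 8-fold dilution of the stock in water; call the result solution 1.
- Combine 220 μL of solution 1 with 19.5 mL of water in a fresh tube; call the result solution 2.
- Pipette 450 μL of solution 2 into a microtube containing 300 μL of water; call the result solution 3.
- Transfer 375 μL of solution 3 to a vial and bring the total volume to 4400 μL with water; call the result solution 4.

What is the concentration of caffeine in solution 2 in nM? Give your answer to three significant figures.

Step 1: 8-fold → factor 8
Step 2: 220 μL + 19.5 mL = 19720 μL total → factor 19720/220 = 89.636
Dilution factor through solution 2 = 8 × 89.636 = 717.09
[solution 2] = 7.50 μM / 717.09 = 0.01046 μM = 10.5 nM

10.5 nM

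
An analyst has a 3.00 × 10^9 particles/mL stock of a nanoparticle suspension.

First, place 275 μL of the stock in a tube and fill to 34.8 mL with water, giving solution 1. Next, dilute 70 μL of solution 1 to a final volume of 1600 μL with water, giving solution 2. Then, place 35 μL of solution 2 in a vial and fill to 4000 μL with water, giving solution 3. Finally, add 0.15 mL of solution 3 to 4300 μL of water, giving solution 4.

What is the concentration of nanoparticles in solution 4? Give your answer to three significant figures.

Step 1: 275 μL brought to 34.8 mL → factor 34800/275 = 126.55
Step 2: 70 μL brought to 1600 μL → factor 1600/70 = 22.857
Step 3: 35 μL brought to 4000 μL → factor 4000/35 = 114.29
Step 4: 0.15 mL + 4300 μL = 4.45 mL total → factor 4.45/0.15 = 29.667
Overall dilution factor = 126.55 × 22.857 × 114.29 × 29.667 = 9.8068 × 10^6
Final = 3.00 × 10^9 particles/mL / 9.8068 × 10^6 = 306 particles/mL

306 particles/mL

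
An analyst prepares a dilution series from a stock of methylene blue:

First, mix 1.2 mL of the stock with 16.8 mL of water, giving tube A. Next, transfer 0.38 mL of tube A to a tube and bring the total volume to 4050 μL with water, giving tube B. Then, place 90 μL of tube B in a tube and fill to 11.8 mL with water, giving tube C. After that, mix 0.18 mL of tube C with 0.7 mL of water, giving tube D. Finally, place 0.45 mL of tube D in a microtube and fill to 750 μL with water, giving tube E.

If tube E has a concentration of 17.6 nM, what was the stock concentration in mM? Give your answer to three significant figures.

Step 1: 1.2 mL + 16.8 mL = 18 mL total → factor 18/1.2 = 15
Step 2: 0.38 mL brought to 4050 μL → factor 4.05/0.38 = 10.658
Step 3: 90 μL brought to 11.8 mL → factor 11800/90 = 131.11
Step 4: 0.18 mL + 0.7 mL = 0.88 mL total → factor 0.88/0.18 = 4.8889
Step 5: 0.45 mL brought to 750 μL → factor 0.75/0.45 = 1.6667
Overall dilution factor = 15 × 10.658 × 131.11 × 4.8889 × 1.6667 = 1.7079 × 10^5
Stock = 17.6 nM × 1.7079 × 10^5 = 3.006 × 10^6 nM = 3.01 mM

3.01 mM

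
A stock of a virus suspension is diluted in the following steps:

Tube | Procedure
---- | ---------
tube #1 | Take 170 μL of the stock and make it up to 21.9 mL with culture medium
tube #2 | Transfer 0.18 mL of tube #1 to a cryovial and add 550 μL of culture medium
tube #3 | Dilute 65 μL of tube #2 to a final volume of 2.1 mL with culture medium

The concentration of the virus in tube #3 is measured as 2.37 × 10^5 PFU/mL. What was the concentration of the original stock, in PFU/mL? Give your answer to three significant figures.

Step 1: 170 μL brought to 21.9 mL → factor 21900/170 = 128.82
Step 2: 0.18 mL + 550 μL = 0.73 mL total → factor 0.73/0.18 = 4.0556
Step 3: 65 μL brought to 2.1 mL → factor 2100/65 = 32.308
Overall dilution factor = 128.82 × 4.0556 × 32.308 = 16879
Stock = 2.37 × 10^5 PFU/mL × 16879 = 4.00 × 10^9 PFU/mL

4.00 × 10^9 PFU/mL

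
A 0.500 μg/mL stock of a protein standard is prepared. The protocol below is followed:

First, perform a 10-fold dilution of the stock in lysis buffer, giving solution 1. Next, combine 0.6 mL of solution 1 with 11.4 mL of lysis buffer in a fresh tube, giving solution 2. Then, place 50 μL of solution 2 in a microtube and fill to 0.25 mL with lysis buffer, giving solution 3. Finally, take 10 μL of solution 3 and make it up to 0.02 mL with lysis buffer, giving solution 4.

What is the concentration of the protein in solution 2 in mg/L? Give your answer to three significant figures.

Step 1: 10-fold → factor 10
Step 2: 0.6 mL + 11.4 mL = 12 mL total → factor 12/0.6 = 20
Dilution factor through solution 2 = 10 × 20 = 200
[solution 2] = 0.500 μg/mL / 200 = 0.002500 μg/mL = 0.00250 mg/L

0.00250 mg/L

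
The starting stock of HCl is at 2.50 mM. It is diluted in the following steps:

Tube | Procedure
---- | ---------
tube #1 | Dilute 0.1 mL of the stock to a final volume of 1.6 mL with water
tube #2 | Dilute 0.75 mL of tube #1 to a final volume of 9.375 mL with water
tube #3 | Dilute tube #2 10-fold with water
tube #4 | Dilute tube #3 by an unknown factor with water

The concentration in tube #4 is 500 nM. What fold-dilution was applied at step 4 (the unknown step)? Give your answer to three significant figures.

2.50-fold

Step 1: 0.1 mL brought to 1.6 mL → factor 1.6/0.1 = 16
Step 2: 0.75 mL brought to 9.375 mL → factor 9.375/0.75 = 12.5
Step 3: 10-fold → factor 10
Step 4: unknown factor x
Product of known-step factors = 2000
Overall factor = 2.50 mM / (500 nM) = 5000
x = 5000 / 2000 = 2.50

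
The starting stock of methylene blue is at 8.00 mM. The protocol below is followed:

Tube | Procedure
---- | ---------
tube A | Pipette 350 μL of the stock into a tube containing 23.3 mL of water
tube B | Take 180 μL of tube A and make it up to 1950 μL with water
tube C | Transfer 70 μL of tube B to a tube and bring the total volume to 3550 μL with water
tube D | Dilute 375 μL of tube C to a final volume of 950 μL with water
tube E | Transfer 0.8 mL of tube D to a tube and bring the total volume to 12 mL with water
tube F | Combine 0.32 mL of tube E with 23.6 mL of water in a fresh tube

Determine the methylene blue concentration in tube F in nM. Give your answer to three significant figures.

0.0759 nM

Step 1: 350 μL + 23.3 mL = 23650 μL total → factor 23650/350 = 67.571
Step 2: 180 μL brought to 1950 μL → factor 1950/180 = 10.833
Step 3: 70 μL brought to 3550 μL → factor 3550/70 = 50.714
Step 4: 375 μL brought to 950 μL → factor 950/375 = 2.5333
Step 5: 0.8 mL brought to 12 mL → factor 12/0.8 = 15
Step 6: 0.32 mL + 23.6 mL = 23.92 mL total → factor 23.92/0.32 = 74.75
Overall dilution factor = 67.571 × 10.833 × 50.714 × 2.5333 × 15 × 74.75 = 1.0545 × 10^8
Final = 8.00 mM / 1.0545 × 10^8 = 7.586 × 10^-8 mM = 0.0759 nM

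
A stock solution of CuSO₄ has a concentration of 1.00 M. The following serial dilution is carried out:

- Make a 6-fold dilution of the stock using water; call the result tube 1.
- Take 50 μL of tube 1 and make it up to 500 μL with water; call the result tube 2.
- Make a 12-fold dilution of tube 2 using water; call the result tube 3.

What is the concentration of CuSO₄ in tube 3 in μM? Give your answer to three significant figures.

1.39 × 10^3 μM

Step 1: 6-fold → factor 6
Step 2: 50 μL brought to 500 μL → factor 500/50 = 10
Step 3: 12-fold → factor 12
Overall dilution factor = 6 × 10 × 12 = 720
Final = 1.00 M / 720 = 0.001389 M = 1.39 × 10^3 μM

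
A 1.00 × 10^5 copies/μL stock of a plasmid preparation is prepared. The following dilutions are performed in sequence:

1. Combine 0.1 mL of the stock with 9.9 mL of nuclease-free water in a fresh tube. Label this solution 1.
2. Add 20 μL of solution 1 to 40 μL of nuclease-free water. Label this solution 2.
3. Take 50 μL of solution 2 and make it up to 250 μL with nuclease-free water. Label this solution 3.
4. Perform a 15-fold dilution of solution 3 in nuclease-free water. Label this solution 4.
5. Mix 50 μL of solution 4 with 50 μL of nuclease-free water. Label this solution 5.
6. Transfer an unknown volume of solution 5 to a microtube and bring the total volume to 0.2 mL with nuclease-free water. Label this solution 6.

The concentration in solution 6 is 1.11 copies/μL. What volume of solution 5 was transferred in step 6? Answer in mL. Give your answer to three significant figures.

Step 1: 0.1 mL + 9.9 mL = 10 mL total → factor 10/0.1 = 100
Step 2: 20 μL + 40 μL = 60 μL total → factor 60/20 = 3
Step 3: 50 μL brought to 250 μL → factor 250/50 = 5
Step 4: 15-fold → factor 15
Step 5: 50 μL + 50 μL = 100 μL total → factor 100/50 = 2
Step 6: v brought to 0.2 mL → factor = 0.2 mL/v
Product of known-step factors = 45000
Overall factor = 1.00 × 10^5 copies/μL / (1.11 copies/μL) = 90090
Step-6 factor = 90090 / 45000 = 2.002
v = 0.2 mL / 2.002 = 0.0999 mL

0.0999 mL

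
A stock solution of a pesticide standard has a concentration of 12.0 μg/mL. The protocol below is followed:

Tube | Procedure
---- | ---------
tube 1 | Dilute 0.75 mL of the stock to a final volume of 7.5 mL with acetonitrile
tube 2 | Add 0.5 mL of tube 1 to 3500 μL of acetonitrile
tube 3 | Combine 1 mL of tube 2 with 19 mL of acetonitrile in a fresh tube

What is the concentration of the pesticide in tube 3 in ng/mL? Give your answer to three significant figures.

7.50 ng/mL

Step 1: 0.75 mL brought to 7.5 mL → factor 7.5/0.75 = 10
Step 2: 0.5 mL + 3500 μL = 4 mL total → factor 4/0.5 = 8
Step 3: 1 mL + 19 mL = 20 mL total → factor 20/1 = 20
Overall dilution factor = 10 × 8 × 20 = 1600
Final = 12.0 μg/mL / 1600 = 0.007500 μg/mL = 7.50 ng/mL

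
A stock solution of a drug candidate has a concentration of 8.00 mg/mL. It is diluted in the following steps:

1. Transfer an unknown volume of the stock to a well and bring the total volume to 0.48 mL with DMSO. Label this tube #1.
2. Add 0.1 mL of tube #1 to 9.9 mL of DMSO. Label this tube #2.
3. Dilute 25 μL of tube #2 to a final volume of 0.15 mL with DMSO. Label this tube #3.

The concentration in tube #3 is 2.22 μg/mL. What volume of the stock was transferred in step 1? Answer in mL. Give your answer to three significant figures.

Step 1: v brought to 0.48 mL → factor = 0.48 mL/v
Step 2: 0.1 mL + 9.9 mL = 10 mL total → factor 10/0.1 = 100
Step 3: 25 μL brought to 0.15 mL → factor 150/25 = 6
Product of known-step factors = 600
Overall factor = 8.00 mg/mL / (2.22 μg/mL) = 3603.6
Step-1 factor = 3603.6 / 600 = 6.006
v = 0.48 mL / 6.006 = 0.0799 mL

0.0799 mL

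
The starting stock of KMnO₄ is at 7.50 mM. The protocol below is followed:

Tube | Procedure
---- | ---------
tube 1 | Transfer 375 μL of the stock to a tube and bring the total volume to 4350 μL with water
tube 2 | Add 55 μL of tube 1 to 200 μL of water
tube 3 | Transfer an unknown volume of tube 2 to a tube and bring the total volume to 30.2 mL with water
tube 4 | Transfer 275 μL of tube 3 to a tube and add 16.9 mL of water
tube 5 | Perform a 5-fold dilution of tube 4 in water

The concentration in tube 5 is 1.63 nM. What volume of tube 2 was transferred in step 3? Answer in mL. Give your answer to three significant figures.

Step 1: 375 μL brought to 4350 μL → factor 4350/375 = 11.6
Step 2: 55 μL + 200 μL = 255 μL total → factor 255/55 = 4.6364
Step 3: v brought to 30.2 mL → factor = 30.2 mL/v
Step 4: 275 μL + 16.9 mL = 17175 μL total → factor 17175/275 = 62.455
Step 5: 5-fold → factor 5
Product of known-step factors = 16795
Overall factor = 7.50 mM / (1.63 nM) = 4.6012 × 10^6
Step-3 factor = 4.6012 × 10^6 / 16795 = 273.97
v = 30.2 mL / 273.97 = 0.110 mL

0.110 mL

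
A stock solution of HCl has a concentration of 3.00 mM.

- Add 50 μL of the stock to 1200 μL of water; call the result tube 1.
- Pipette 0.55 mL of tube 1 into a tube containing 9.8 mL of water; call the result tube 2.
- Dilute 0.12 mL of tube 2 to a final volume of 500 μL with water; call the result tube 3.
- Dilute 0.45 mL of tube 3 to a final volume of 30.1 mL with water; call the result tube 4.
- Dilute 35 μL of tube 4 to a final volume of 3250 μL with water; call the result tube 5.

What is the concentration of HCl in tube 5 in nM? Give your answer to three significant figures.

Step 1: 50 μL + 1200 μL = 1250 μL total → factor 1250/50 = 25
Step 2: 0.55 mL + 9.8 mL = 10.35 mL total → factor 10.35/0.55 = 18.818
Step 3: 0.12 mL brought to 500 μL → factor 0.5/0.12 = 4.1667
Step 4: 0.45 mL brought to 30.1 mL → factor 30.1/0.45 = 66.889
Step 5: 35 μL brought to 3250 μL → factor 3250/35 = 92.857
Dilution factor through tube 5 = 25 × 18.818 × 4.1667 × 66.889 × 92.857 = 1.2175 × 10^7
[tube 5] = 3.00 mM / 1.2175 × 10^7 = 2.464 × 10^-7 mM = 0.246 nM

0.246 nM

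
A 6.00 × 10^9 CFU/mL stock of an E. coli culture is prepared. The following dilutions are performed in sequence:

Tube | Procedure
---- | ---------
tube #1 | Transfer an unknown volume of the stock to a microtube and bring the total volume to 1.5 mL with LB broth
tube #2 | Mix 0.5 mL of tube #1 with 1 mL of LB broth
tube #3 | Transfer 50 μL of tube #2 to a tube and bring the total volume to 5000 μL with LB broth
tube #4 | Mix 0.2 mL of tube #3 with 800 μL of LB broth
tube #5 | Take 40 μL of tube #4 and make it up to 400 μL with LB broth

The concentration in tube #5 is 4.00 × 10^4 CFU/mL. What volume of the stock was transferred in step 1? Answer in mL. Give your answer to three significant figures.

0.150 mL

Step 1: v brought to 1.5 mL → factor = 1.5 mL/v
Step 2: 0.5 mL + 1 mL = 1.5 mL total → factor 1.5/0.5 = 3
Step 3: 50 μL brought to 5000 μL → factor 5000/50 = 100
Step 4: 0.2 mL + 800 μL = 1 mL total → factor 1/0.2 = 5
Step 5: 40 μL brought to 400 μL → factor 400/40 = 10
Product of known-step factors = 15000
Overall factor = 6.00 × 10^9 CFU/mL / (4.00 × 10^4 CFU/mL) = 1.5 × 10^5
Step-1 factor = 1.5 × 10^5 / 15000 = 10
v = 1.5 mL / 10 = 0.150 mL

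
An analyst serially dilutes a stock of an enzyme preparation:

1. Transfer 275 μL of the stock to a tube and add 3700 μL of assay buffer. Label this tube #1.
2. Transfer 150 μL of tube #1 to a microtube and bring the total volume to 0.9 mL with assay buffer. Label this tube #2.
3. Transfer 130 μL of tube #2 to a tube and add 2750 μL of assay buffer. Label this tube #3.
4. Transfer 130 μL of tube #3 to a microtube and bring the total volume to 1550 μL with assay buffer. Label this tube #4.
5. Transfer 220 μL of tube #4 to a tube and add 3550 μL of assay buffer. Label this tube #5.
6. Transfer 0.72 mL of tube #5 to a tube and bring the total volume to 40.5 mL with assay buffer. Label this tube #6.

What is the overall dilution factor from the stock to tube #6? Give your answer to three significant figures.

Step 1: 275 μL + 3700 μL = 3975 μL total → factor 3975/275 = 14.455
Step 2: 150 μL brought to 0.9 mL → factor 900/150 = 6
Step 3: 130 μL + 2750 μL = 2880 μL total → factor 2880/130 = 22.154
Step 4: 130 μL brought to 1550 μL → factor 1550/130 = 11.923
Step 5: 220 μL + 3550 μL = 3770 μL total → factor 3770/220 = 17.136
Step 6: 0.72 mL brought to 40.5 mL → factor 40.5/0.72 = 56.25
Overall dilution factor = 14.455 × 6 × 22.154 × 11.923 × 17.136 × 56.25 = 2.2082 × 10^7

2.21 × 10^7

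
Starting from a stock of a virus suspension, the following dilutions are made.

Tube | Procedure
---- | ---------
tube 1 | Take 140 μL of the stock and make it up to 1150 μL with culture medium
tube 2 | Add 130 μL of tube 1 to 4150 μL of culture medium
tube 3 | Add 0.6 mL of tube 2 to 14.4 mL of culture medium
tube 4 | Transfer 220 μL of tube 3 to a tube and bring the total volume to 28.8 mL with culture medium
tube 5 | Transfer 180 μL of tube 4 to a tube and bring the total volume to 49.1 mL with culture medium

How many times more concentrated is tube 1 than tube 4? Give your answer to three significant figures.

1.08 × 10^5

Step 1: 140 μL brought to 1150 μL → factor 1150/140 = 8.2143
Step 2: 130 μL + 4150 μL = 4280 μL total → factor 4280/130 = 32.923
Step 3: 0.6 mL + 14.4 mL = 15 mL total → factor 15/0.6 = 25
Step 4: 220 μL brought to 28.8 mL → factor 28800/220 = 130.91
Dilution factor to tube 1 = 8.2143; to tube 4 = 8.8507 × 10^5
[tube 1]/[tube 4] = (factor to tube 4)/(factor to tube 1) = 8.8507 × 10^5/8.2143 = 1.08 × 10^5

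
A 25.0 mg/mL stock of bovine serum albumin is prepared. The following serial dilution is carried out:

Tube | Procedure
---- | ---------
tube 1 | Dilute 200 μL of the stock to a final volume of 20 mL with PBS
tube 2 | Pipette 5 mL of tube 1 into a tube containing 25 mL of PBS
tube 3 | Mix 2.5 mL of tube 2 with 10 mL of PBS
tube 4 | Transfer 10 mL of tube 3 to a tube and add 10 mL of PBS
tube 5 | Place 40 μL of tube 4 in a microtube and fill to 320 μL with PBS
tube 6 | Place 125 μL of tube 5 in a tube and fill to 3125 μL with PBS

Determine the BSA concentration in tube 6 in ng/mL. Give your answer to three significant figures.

20.8 ng/mL

Step 1: 200 μL brought to 20 mL → factor 20000/200 = 100
Step 2: 5 mL + 25 mL = 30 mL total → factor 30/5 = 6
Step 3: 2.5 mL + 10 mL = 12.5 mL total → factor 12.5/2.5 = 5
Step 4: 10 mL + 10 mL = 20 mL total → factor 20/10 = 2
Step 5: 40 μL brought to 320 μL → factor 320/40 = 8
Step 6: 125 μL brought to 3125 μL → factor 3125/125 = 25
Overall dilution factor = 100 × 6 × 5 × 2 × 8 × 25 = 1.2 × 10^6
Final = 25.0 mg/mL / 1.2 × 10^6 = 2.083 × 10^-5 mg/mL = 20.8 ng/mL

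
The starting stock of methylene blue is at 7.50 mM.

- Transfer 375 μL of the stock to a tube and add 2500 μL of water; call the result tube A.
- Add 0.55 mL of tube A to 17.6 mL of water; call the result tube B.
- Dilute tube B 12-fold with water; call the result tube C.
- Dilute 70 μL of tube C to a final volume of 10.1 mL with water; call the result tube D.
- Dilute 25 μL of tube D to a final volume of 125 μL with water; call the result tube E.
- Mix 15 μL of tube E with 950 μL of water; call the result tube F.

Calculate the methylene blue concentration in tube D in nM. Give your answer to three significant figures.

Step 1: 375 μL + 2500 μL = 2875 μL total → factor 2875/375 = 7.6667
Step 2: 0.55 mL + 17.6 mL = 18.15 mL total → factor 18.15/0.55 = 33
Step 3: 12-fold → factor 12
Step 4: 70 μL brought to 10.1 mL → factor 10100/70 = 144.29
Dilution factor through tube D = 7.6667 × 33 × 12 × 144.29 = 4.3805 × 10^5
[tube D] = 7.50 mM / 4.3805 × 10^5 = 1.712 × 10^-5 mM = 17.1 nM

17.1 nM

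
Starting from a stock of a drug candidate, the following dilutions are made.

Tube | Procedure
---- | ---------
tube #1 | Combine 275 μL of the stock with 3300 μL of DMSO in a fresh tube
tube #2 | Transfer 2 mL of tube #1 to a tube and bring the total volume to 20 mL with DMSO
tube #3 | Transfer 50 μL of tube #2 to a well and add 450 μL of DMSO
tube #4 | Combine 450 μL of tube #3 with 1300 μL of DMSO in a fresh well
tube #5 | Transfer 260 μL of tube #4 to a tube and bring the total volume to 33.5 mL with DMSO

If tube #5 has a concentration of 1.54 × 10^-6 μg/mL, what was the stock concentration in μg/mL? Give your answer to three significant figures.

Step 1: 275 μL + 3300 μL = 3575 μL total → factor 3575/275 = 13
Step 2: 2 mL brought to 20 mL → factor 20/2 = 10
Step 3: 50 μL + 450 μL = 500 μL total → factor 500/50 = 10
Step 4: 450 μL + 1300 μL = 1750 μL total → factor 1750/450 = 3.8889
Step 5: 260 μL brought to 33.5 mL → factor 33500/260 = 128.85
Overall dilution factor = 13 × 10 × 10 × 3.8889 × 128.85 = 6.5139 × 10^5
Stock = 1.54 × 10^-6 μg/mL × 6.5139 × 10^5 = 1.00 μg/mL

1.00 μg/mL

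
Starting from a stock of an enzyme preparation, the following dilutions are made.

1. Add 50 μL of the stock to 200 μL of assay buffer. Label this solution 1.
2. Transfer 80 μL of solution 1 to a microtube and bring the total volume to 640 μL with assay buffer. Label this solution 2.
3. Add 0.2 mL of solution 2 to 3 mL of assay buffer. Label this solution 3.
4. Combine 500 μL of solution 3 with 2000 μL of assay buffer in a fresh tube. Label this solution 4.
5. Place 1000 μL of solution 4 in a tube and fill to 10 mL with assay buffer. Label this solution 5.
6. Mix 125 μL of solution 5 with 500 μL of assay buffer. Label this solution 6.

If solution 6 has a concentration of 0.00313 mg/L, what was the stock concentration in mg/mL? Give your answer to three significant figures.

0.501 mg/mL

Step 1: 50 μL + 200 μL = 250 μL total → factor 250/50 = 5
Step 2: 80 μL brought to 640 μL → factor 640/80 = 8
Step 3: 0.2 mL + 3 mL = 3.2 mL total → factor 3.2/0.2 = 16
Step 4: 500 μL + 2000 μL = 2500 μL total → factor 2500/500 = 5
Step 5: 1000 μL brought to 10 mL → factor 10000/1000 = 10
Step 6: 125 μL + 500 μL = 625 μL total → factor 625/125 = 5
Overall dilution factor = 5 × 8 × 16 × 5 × 10 × 5 = 1.6 × 10^5
Stock = 0.00313 mg/L × 1.6 × 10^5 = 500.8 mg/L = 0.501 mg/mL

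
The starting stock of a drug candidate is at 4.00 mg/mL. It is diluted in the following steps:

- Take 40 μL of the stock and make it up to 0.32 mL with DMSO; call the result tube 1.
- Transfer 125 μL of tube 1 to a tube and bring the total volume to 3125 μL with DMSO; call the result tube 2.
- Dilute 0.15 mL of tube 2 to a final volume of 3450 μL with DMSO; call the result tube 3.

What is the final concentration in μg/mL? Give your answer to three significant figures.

Step 1: 40 μL brought to 0.32 mL → factor 320/40 = 8
Step 2: 125 μL brought to 3125 μL → factor 3125/125 = 25
Step 3: 0.15 mL brought to 3450 μL → factor 3.45/0.15 = 23
Overall dilution factor = 8 × 25 × 23 = 4600
Final = 4.00 mg/mL / 4600 = 0.0008696 mg/mL = 0.870 μg/mL

0.870 μg/mL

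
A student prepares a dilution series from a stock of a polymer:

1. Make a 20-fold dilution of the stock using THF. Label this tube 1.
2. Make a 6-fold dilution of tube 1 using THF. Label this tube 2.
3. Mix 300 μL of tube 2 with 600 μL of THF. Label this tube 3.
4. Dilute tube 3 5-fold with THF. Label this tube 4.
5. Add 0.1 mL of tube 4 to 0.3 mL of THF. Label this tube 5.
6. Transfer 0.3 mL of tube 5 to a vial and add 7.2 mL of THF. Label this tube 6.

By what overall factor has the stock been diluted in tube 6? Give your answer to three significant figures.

Step 1: 20-fold → factor 20
Step 2: 6-fold → factor 6
Step 3: 300 μL + 600 μL = 900 μL total → factor 900/300 = 3
Step 4: 5-fold → factor 5
Step 5: 0.1 mL + 0.3 mL = 0.4 mL total → factor 0.4/0.1 = 4
Step 6: 0.3 mL + 7.2 mL = 7.5 mL total → factor 7.5/0.3 = 25
Overall dilution factor = 20 × 6 × 3 × 5 × 4 × 25 = 1.8 × 10^5

1.80 × 10^5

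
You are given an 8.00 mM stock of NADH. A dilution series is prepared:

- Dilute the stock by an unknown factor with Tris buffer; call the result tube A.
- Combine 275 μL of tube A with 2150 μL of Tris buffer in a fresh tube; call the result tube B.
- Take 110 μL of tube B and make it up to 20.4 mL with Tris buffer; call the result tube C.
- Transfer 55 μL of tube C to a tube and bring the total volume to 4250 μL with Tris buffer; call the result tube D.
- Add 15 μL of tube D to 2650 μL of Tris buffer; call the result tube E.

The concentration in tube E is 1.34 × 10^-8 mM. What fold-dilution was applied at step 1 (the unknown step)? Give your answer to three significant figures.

26.6-fold

Step 1: unknown factor x
Step 2: 275 μL + 2150 μL = 2425 μL total → factor 2425/275 = 8.8182
Step 3: 110 μL brought to 20.4 mL → factor 20400/110 = 185.45
Step 4: 55 μL brought to 4250 μL → factor 4250/55 = 77.273
Step 5: 15 μL + 2650 μL = 2665 μL total → factor 2665/15 = 177.67
Product of known-step factors = 2.2452 × 10^7
Overall factor = 8.00 mM / (1.34 × 10^-8 mM) = 5.9701 × 10^8
x = 5.9701 × 10^8 / 2.2452 × 10^7 = 26.6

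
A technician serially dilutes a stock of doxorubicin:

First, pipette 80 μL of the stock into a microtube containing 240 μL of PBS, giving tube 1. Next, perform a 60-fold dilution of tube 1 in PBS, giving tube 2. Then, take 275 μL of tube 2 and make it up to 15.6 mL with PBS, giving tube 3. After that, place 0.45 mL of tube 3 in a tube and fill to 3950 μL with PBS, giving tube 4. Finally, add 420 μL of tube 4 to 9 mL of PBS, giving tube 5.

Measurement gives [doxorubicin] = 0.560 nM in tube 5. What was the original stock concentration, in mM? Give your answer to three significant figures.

1.50 mM

Step 1: 80 μL + 240 μL = 320 μL total → factor 320/80 = 4
Step 2: 60-fold → factor 60
Step 3: 275 μL brought to 15.6 mL → factor 15600/275 = 56.727
Step 4: 0.45 mL brought to 3950 μL → factor 3.95/0.45 = 8.7778
Step 5: 420 μL + 9 mL = 9420 μL total → factor 9420/420 = 22.429
Overall dilution factor = 4 × 60 × 56.727 × 8.7778 × 22.429 = 2.6803 × 10^6
Stock = 0.560 nM × 2.6803 × 10^6 = 1.501 × 10^6 nM = 1.50 mM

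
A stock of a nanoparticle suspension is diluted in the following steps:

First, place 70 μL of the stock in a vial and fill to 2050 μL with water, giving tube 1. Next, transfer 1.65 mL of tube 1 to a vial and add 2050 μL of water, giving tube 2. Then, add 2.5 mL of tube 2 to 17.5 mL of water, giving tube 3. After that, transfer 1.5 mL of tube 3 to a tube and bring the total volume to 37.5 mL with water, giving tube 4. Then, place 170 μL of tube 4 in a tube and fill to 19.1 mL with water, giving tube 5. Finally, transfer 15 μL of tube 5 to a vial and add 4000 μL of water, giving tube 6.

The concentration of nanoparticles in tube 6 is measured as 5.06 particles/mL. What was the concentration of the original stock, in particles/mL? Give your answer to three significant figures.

Step 1: 70 μL brought to 2050 μL → factor 2050/70 = 29.286
Step 2: 1.65 mL + 2050 μL = 3.7 mL total → factor 3.7/1.65 = 2.2424
Step 3: 2.5 mL + 17.5 mL = 20 mL total → factor 20/2.5 = 8
Step 4: 1.5 mL brought to 37.5 mL → factor 37.5/1.5 = 25
Step 5: 170 μL brought to 19.1 mL → factor 19100/170 = 112.35
Step 6: 15 μL + 4000 μL = 4015 μL total → factor 4015/15 = 267.67
Overall dilution factor = 29.286 × 2.2424 × 8 × 25 × 112.35 × 267.67 = 3.9499 × 10^8
Stock = 5.06 particles/mL × 3.9499 × 10^8 = 2.00 × 10^9 particles/mL

2.00 × 10^9 particles/mL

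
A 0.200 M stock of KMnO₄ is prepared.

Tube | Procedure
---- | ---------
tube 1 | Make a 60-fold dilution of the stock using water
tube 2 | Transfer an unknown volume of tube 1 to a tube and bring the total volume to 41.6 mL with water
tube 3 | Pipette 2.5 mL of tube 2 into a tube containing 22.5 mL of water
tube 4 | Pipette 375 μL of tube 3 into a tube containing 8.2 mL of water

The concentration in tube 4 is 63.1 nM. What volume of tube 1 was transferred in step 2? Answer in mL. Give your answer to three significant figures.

Step 1: 60-fold → factor 60
Step 2: v brought to 41.6 mL → factor = 41.6 mL/v
Step 3: 2.5 mL + 22.5 mL = 25 mL total → factor 25/2.5 = 10
Step 4: 375 μL + 8.2 mL = 8575 μL total → factor 8575/375 = 22.867
Product of known-step factors = 13720
Overall factor = 0.200 M / (63.1 nM) = 3.1696 × 10^6
Step-2 factor = 3.1696 × 10^6 / 13720 = 231.02
v = 41.6 mL / 231.02 = 0.180 mL

0.180 mL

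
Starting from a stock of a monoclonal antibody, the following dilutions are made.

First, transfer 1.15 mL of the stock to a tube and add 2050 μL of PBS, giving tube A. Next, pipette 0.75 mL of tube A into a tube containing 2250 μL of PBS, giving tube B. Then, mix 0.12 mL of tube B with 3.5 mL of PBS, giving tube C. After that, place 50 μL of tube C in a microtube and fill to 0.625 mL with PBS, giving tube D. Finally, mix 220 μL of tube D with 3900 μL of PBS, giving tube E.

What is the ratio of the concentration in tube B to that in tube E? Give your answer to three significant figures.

Step 1: 1.15 mL + 2050 μL = 3.2 mL total → factor 3.2/1.15 = 2.7826
Step 2: 0.75 mL + 2250 μL = 3 mL total → factor 3/0.75 = 4
Step 3: 0.12 mL + 3.5 mL = 3.62 mL total → factor 3.62/0.12 = 30.167
Step 4: 50 μL brought to 0.625 mL → factor 625/50 = 12.5
Step 5: 220 μL + 3900 μL = 4120 μL total → factor 4120/220 = 18.727
Dilution factor to tube B = 11.13; to tube E = 78600
[tube B]/[tube E] = (factor to tube E)/(factor to tube B) = 78600/11.13 = 7.06 × 10^3

7.06 × 10^3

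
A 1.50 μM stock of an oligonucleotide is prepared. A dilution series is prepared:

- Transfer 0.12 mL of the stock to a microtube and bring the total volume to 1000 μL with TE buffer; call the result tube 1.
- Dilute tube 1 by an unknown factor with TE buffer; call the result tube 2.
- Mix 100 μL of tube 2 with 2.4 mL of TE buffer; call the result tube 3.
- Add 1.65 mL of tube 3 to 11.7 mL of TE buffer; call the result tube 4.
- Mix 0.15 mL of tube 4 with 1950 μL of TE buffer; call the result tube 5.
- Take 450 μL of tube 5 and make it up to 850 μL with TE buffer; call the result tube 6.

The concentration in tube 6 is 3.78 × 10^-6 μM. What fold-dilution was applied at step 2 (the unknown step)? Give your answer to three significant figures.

Step 1: 0.12 mL brought to 1000 μL → factor 1/0.12 = 8.3333
Step 2: unknown factor x
Step 3: 100 μL + 2.4 mL = 2500 μL total → factor 2500/100 = 25
Step 4: 1.65 mL + 11.7 mL = 13.35 mL total → factor 13.35/1.65 = 8.0909
Step 5: 0.15 mL + 1950 μL = 2.1 mL total → factor 2.1/0.15 = 14
Step 6: 450 μL brought to 850 μL → factor 850/450 = 1.8889
Product of known-step factors = 44575
Overall factor = 1.50 μM / (3.78 × 10^-6 μM) = 3.9683 × 10^5
x = 3.9683 × 10^5 / 44575 = 8.90

8.90-fold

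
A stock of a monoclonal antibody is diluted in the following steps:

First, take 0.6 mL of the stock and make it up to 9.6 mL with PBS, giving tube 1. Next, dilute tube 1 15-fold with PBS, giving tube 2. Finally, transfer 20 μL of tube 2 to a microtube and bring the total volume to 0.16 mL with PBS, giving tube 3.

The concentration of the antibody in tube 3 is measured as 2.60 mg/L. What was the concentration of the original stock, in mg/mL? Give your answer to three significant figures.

Step 1: 0.6 mL brought to 9.6 mL → factor 9.6/0.6 = 16
Step 2: 15-fold → factor 15
Step 3: 20 μL brought to 0.16 mL → factor 160/20 = 8
Overall dilution factor = 16 × 15 × 8 = 1920
Stock = 2.60 mg/L × 1920 = 4992 mg/L = 4.99 mg/mL

4.99 mg/mL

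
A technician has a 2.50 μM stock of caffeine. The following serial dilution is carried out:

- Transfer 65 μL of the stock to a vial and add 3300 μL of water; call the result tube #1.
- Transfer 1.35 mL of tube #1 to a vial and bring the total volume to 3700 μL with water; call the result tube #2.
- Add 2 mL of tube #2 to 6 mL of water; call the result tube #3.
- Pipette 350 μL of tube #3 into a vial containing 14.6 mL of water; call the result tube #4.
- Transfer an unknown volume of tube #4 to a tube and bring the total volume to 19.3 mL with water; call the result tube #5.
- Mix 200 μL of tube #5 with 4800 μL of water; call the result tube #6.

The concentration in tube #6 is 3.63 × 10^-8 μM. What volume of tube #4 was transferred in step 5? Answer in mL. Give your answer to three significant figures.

Step 1: 65 μL + 3300 μL = 3365 μL total → factor 3365/65 = 51.769
Step 2: 1.35 mL brought to 3700 μL → factor 3.7/1.35 = 2.7407
Step 3: 2 mL + 6 mL = 8 mL total → factor 8/2 = 4
Step 4: 350 μL + 14.6 mL = 14950 μL total → factor 14950/350 = 42.714
Step 5: v brought to 19.3 mL → factor = 19.3 mL/v
Step 6: 200 μL + 4800 μL = 5000 μL total → factor 5000/200 = 25
Product of known-step factors = 6.0606 × 10^5
Overall factor = 2.50 μM / (3.63 × 10^-8 μM) = 6.8871 × 10^7
Step-5 factor = 6.8871 × 10^7 / 6.0606 × 10^5 = 113.64
v = 19.3 mL / 113.64 = 0.170 mL

0.170 mL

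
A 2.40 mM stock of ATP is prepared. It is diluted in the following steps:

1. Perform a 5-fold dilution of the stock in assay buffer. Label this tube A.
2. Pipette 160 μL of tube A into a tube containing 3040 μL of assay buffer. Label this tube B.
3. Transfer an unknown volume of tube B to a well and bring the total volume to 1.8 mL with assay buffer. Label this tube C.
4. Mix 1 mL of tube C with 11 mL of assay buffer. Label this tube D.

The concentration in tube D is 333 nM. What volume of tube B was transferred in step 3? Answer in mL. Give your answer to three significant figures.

0.300 mL

Step 1: 5-fold → factor 5
Step 2: 160 μL + 3040 μL = 3200 μL total → factor 3200/160 = 20
Step 3: v brought to 1.8 mL → factor = 1.8 mL/v
Step 4: 1 mL + 11 mL = 12 mL total → factor 12/1 = 12
Product of known-step factors = 1200
Overall factor = 2.40 mM / (333 nM) = 7207.2
Step-3 factor = 7207.2 / 1200 = 6.006
v = 1.8 mL / 6.006 = 0.300 mL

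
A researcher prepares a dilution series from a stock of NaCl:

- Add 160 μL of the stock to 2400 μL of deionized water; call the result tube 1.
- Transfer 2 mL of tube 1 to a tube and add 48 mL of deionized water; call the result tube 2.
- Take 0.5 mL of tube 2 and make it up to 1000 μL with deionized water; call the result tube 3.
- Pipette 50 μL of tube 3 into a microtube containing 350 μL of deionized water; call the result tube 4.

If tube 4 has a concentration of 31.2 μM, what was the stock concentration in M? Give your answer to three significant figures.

0.200 M

Step 1: 160 μL + 2400 μL = 2560 μL total → factor 2560/160 = 16
Step 2: 2 mL + 48 mL = 50 mL total → factor 50/2 = 25
Step 3: 0.5 mL brought to 1000 μL → factor 1/0.5 = 2
Step 4: 50 μL + 350 μL = 400 μL total → factor 400/50 = 8
Overall dilution factor = 16 × 25 × 2 × 8 = 6400
Stock = 31.2 μM × 6400 = 1.997 × 10^5 μM = 0.200 M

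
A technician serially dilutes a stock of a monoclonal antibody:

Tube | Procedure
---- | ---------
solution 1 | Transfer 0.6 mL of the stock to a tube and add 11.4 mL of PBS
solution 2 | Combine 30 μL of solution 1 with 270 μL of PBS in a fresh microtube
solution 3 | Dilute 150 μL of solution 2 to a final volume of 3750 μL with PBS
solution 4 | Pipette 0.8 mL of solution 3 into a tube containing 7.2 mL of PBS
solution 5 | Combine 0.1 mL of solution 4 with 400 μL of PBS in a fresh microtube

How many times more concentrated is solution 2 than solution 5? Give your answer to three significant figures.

Step 1: 0.6 mL + 11.4 mL = 12 mL total → factor 12/0.6 = 20
Step 2: 30 μL + 270 μL = 300 μL total → factor 300/30 = 10
Step 3: 150 μL brought to 3750 μL → factor 3750/150 = 25
Step 4: 0.8 mL + 7.2 mL = 8 mL total → factor 8/0.8 = 10
Step 5: 0.1 mL + 400 μL = 0.5 mL total → factor 0.5/0.1 = 5
Dilution factor to solution 2 = 200; to solution 5 = 2.5 × 10^5
[solution 2]/[solution 5] = (factor to solution 5)/(factor to solution 2) = 2.5 × 10^5/200 = 1.25 × 10^3

1.25 × 10^3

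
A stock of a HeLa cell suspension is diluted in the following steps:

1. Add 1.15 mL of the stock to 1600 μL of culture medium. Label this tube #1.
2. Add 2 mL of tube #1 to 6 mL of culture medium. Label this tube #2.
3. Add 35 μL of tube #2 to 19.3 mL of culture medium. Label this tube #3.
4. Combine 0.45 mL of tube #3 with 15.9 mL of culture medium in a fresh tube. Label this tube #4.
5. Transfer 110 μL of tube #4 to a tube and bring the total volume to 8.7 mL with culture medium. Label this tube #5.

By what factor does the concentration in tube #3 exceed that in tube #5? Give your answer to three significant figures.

2.87 × 10^3

Step 1: 1.15 mL + 1600 μL = 2.75 mL total → factor 2.75/1.15 = 2.3913
Step 2: 2 mL + 6 mL = 8 mL total → factor 8/2 = 4
Step 3: 35 μL + 19.3 mL = 19335 μL total → factor 19335/35 = 552.43
Step 4: 0.45 mL + 15.9 mL = 16.35 mL total → factor 16.35/0.45 = 36.333
Step 5: 110 μL brought to 8.7 mL → factor 8700/110 = 79.091
Dilution factor to tube #3 = 5284.1; to tube #5 = 1.5185 × 10^7
[tube #3]/[tube #5] = (factor to tube #5)/(factor to tube #3) = 1.5185 × 10^7/5284.1 = 2.87 × 10^3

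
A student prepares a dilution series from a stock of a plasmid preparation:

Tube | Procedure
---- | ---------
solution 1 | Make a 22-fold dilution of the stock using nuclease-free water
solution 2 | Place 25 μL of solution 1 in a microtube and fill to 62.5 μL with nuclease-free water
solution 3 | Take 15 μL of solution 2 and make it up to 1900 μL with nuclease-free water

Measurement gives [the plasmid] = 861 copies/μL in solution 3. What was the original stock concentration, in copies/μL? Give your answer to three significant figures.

6.00 × 10^6 copies/μL

Step 1: 22-fold → factor 22
Step 2: 25 μL brought to 62.5 μL → factor 62.5/25 = 2.5
Step 3: 15 μL brought to 1900 μL → factor 1900/15 = 126.67
Overall dilution factor = 22 × 2.5 × 126.67 = 6966.7
Stock = 861 copies/μL × 6966.7 = 6.00 × 10^6 copies/μL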